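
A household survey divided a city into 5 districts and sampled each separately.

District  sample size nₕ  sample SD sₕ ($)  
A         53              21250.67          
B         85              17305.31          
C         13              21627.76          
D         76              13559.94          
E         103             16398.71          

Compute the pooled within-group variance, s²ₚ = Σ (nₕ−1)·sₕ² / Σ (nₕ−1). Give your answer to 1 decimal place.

Degrees of freedom: 52 + 84 + 12 + 75 + 102 = 325.
Σ(nₕ−1)sₕ² = 52·451590975.4489 + 84·299473754.1961 + 12·467760002.6176 + 75·183871972.8036 + 102·268917689.6641 = 95471648413.2346.
s²ₚ = 95471648413.2346 / 325 = 293758918.195... → 293758918.2.

293758918.2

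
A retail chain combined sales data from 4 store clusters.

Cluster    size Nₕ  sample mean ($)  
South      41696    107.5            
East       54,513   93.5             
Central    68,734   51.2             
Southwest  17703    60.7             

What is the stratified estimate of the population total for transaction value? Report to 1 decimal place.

14173038.4

Population total = Σ Nₕ·x̄ₕ (each stratum's size times its mean).
41696·107.5 + 54513·93.5 + 68734·51.2 + 17703·60.7 = 4482320 + 5096965.5 + 3519180.8 + 1074572.1 = 14173038.4.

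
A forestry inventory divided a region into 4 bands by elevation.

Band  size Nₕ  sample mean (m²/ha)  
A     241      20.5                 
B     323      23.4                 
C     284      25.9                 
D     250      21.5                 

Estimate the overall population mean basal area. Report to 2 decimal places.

22.98

N = 241 + 323 + 284 + 250 = 1098.
Weight each subgroup mean by Nₕ/N and sum.
Σ Nₕx̄ₕ = 241·20.5 + 323·23.4 + 284·25.9 + 250·21.5 = 4940.5 + 7558.2 + 7355.6 + 5375 = 25229.3.
Divide by N: 25229.3 / 1098 = 22.9775... → 22.98.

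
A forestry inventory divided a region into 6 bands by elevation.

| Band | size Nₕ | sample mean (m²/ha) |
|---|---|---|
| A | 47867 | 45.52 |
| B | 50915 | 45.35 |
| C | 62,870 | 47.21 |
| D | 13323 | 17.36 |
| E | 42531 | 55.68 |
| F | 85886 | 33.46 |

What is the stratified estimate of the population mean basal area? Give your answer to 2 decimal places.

N = 47867 + 50915 + 62870 + 13323 + 42531 + 85886 = 303392.
The stratified mean weights each stratum mean by its population share Nₕ/N.
Σ Nₕx̄ₕ = 47867·45.52 + 50915·45.35 + 62870·47.21 + 13323·17.36 + 42531·55.68 + 85886·33.46 = 2178905.84 + 2308995.25 + 2968092.7 + 231287.28 + 2368126.08 + 2873745.56 = 12929152.71.
Divide by N: 12929152.71 / 303392 = 42.6153... → 42.62.

42.62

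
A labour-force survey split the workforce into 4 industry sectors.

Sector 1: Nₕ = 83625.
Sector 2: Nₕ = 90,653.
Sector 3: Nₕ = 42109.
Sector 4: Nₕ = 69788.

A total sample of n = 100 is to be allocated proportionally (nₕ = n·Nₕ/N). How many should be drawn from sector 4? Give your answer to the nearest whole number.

24

N = 83625 + 90653 + 42109 + 69788 = 286175.
n_4 = 100·69788/286175 = 24.386... → 24.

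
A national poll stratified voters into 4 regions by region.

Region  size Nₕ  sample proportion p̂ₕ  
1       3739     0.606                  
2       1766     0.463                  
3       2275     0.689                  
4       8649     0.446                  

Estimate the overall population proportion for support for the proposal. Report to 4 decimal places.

Wₕ = Nₕ/N with N = 16429: 0.2276, 0.1075, 0.1385, 0.5264.
p̂_st = 0.2276·0.606 + 0.1075·0.463 + 0.1385·0.689 + 0.5264·0.446 ≈ 0.517890... → 0.5179.

0.5179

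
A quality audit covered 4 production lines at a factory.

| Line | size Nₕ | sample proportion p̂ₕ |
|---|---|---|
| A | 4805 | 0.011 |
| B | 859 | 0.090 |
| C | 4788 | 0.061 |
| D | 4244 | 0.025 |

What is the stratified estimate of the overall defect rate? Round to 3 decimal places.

0.036

Wₕ = Nₕ/N with N = 14696: 0.3270, 0.0585, 0.3258, 0.2888.
p̂_st = 0.3270·0.011 + 0.0585·0.090 + 0.3258·0.061 + 0.2888·0.025 ≈ 0.03595... → 0.036.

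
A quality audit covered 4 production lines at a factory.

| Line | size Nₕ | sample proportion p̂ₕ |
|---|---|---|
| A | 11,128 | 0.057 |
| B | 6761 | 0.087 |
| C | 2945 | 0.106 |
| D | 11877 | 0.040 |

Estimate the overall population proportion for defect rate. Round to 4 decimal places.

Wₕ = Nₕ/N with N = 32711: 0.3402, 0.2067, 0.0900, 0.3631.
p̂_st = 0.3402·0.057 + 0.2067·0.087 + 0.0900·0.106 + 0.3631·0.040 ≈ 0.061440... → 0.0614.

0.0614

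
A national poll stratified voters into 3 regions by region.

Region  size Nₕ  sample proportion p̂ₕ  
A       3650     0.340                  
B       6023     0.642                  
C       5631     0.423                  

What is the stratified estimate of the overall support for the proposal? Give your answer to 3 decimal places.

N = 3650 + 6023 + 5631 = 15304.
Overall proportion = Σ (Nₕ/N)·p̂ₕ.
Σ Nₕp̂ₕ = 1241 + 3866.766 + 2381.913 = 7489.679.
7489.679 / 15304 = 0.48939... → 0.489.

0.489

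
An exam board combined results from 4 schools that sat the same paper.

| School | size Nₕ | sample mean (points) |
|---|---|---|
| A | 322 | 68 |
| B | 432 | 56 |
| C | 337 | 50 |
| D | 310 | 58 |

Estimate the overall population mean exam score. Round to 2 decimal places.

N = 322 + 432 + 337 + 310 = 1401.
Overall mean = Σ (Nₕ/N)·x̄ₕ — weight by population share, not a simple average.
Σ Nₕx̄ₕ = 322·68 + 432·56 + 337·50 + 310·58 = 21896 + 24192 + 16850 + 17980 = 80918.
Divide by N: 80918 / 1401 = 57.7573... → 57.76.

57.76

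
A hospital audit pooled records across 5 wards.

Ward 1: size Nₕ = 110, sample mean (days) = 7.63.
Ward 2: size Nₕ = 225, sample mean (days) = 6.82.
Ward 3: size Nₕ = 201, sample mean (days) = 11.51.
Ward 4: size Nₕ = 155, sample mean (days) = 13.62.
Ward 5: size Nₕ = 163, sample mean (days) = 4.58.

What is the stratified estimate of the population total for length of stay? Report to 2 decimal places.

1: 110·7.63 = 839.3
2: 225·6.82 = 1534.5
3: 201·11.51 = 2313.51
4: 155·13.62 = 2111.1
5: 163·4.58 = 746.54
τ̂ = Σ Nₕx̄ₕ = 7544.95.

7544.95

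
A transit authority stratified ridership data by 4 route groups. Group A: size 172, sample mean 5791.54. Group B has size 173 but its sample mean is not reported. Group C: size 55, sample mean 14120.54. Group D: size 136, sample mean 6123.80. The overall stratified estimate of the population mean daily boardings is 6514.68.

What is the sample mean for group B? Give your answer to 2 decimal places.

5122.87

Σ Nₕx̄ₕ = N·μ, so 173·x̄_B = 536·6514.68 − (172·5791.54 + 55·14120.54 + 136·6123.80).
= 3491868.48 − 2605611.38 = 886257.1.
x̄_B = 886257.1 / 173 = 5122.8734... → 5122.87.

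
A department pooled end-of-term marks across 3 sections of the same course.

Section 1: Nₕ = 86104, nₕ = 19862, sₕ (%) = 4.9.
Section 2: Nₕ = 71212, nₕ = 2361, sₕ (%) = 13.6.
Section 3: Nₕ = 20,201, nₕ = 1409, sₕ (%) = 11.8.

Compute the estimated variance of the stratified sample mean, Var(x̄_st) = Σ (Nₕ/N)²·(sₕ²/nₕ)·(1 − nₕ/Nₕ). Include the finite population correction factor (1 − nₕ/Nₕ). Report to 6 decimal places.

0.013598

N = 177517; Wₕ = Nₕ/N.
section 1: (86104/177517)²·4.9²/19862·(1 − 19862/86104) = 0.000218799
section 2: (71212/177517)²·13.6²/2361·(1 − 2361/71212) = 0.012188924
section 3: (20201/177517)²·11.8²/1409·(1 − 1409/20201) = 0.001190471
Sum = 0.013598195 → 0.013598.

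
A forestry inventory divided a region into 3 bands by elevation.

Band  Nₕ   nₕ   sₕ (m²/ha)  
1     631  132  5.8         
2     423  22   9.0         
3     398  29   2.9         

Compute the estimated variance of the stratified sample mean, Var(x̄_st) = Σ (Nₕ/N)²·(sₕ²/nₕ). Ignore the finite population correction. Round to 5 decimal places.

N = 1452. Term for each stratum: Wₕ²sₕ²/nₕ.
Var(x̄_st) = 0.04812908 + 0.31247109 + 0.02178868 = 0.38238885 → 0.38239.

0.38239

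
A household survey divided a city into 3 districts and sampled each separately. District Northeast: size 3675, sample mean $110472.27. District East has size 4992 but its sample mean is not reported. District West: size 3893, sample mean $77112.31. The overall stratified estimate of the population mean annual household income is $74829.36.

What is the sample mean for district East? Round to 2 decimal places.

Σ Nₕx̄ₕ = N·μ, so 4992·x̄_East = 12560·74829.36 − (3675·110472.27 + 3893·77112.31).
= 939856761.6 − 706183815.08 = 233672946.52.
x̄_East = 233672946.52 / 4992 = 46809.4845... → 46809.48.

46809.48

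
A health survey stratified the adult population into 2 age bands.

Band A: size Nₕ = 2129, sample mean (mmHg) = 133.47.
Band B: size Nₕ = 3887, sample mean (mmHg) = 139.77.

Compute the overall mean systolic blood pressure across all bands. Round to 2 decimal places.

137.54

x̄_st = (Σ Nₕx̄ₕ) / (Σ Nₕ) = (2129·133.47 + 3887·139.77) / 6016
= 827443.62 / 6016 = 137.5405... → 137.54.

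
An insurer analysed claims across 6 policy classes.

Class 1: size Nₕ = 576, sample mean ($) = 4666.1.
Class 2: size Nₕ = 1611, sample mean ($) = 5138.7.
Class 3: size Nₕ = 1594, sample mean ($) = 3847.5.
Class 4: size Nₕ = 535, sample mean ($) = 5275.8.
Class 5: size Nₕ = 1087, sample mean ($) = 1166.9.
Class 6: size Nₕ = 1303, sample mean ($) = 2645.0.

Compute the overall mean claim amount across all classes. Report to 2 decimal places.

x̄_st = (Σ Nₕx̄ₕ) / (Σ Nₕ) = (576·4666.1 + 1611·5138.7 + 1594·3847.5 + 535·5275.8 + 1087·1166.9 + 1303·2645.0) / 6706
= 24636442.6 / 6706 = 3673.7910... → 3673.79.

3673.79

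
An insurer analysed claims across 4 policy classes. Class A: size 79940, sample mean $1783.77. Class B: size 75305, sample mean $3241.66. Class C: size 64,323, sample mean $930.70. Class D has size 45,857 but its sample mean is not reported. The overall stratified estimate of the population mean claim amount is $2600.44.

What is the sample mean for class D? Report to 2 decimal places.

5313.23

Σ Nₕx̄ₕ = N·μ, so 45857·x̄_D = 265425·2600.44 − (79940·1783.77 + 75305·3241.66 + 64323·930.70).
= 690221787 − 446573196.2 = 243648590.8.
x̄_D = 243648590.8 / 45857 = 5313.2257... → 5313.23.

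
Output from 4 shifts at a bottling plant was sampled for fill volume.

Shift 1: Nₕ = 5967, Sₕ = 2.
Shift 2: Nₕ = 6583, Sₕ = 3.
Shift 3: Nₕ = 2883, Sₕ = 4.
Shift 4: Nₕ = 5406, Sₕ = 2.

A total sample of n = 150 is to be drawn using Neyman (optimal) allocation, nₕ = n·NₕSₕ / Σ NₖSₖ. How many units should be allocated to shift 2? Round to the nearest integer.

55

1: NₕSₕ = 5967·2 = 11934
2: NₕSₕ = 6583·3 = 19749
3: NₕSₕ = 2883·4 = 11532
4: NₕSₕ = 5406·2 = 10812
Σ NₕSₕ = 54027.
n_2 = 150·19749/54027 = 54.831... → 55.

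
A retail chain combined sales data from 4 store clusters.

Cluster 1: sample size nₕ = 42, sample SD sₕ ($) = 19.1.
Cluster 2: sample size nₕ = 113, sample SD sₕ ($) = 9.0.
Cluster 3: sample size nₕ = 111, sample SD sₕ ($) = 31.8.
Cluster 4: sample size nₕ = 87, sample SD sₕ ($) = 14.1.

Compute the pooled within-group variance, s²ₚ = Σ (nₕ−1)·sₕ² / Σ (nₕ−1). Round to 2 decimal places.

436.57

Degrees of freedom: 41 + 112 + 110 + 86 = 349.
Σ(nₕ−1)sₕ² = 41·364.81 + 112·81 + 110·1011.24 + 86·198.81 = 152363.27.
s²ₚ = 152363.27 / 349 = 436.5710... → 436.57.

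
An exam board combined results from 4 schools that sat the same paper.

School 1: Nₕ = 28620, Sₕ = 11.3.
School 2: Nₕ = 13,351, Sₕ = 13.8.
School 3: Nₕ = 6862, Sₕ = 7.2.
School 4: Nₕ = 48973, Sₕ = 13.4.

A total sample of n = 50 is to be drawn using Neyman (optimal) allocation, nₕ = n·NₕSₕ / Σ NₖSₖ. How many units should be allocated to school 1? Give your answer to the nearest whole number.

Σ NₕSₕ = 28620·11.3 + 13351·13.8 + 6862·7.2 + 48973·13.4 = 1213294.4.
Share for 1: 323406/1213294.4 = 0.26655.
n_1 = 50 × 0.26655 = 13.328... → 13.

13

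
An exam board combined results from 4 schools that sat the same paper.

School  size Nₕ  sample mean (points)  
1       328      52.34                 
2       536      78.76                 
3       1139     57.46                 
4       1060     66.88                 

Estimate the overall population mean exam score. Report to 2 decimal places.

63.90

N = 328 + 536 + 1139 + 1060 = 3063.
Weight each subgroup mean by Nₕ/N and sum.
Σ Nₕx̄ₕ = 328·52.34 + 536·78.76 + 1139·57.46 + 1060·66.88 = 17167.52 + 42215.36 + 65446.94 + 70892.8 = 195722.62.
Divide by N: 195722.62 / 3063 = 63.8990... → 63.90.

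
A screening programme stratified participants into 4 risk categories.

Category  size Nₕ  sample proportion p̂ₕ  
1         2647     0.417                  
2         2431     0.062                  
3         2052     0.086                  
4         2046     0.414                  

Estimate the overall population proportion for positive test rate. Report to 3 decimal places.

0.248

N = 2647 + 2431 + 2052 + 2046 = 9176.
Overall proportion = Σ (Nₕ/N)·p̂ₕ.
Σ Nₕp̂ₕ = 1103.799 + 150.722 + 176.472 + 847.044 = 2278.037.
2278.037 / 9176 = 0.24826... → 0.248.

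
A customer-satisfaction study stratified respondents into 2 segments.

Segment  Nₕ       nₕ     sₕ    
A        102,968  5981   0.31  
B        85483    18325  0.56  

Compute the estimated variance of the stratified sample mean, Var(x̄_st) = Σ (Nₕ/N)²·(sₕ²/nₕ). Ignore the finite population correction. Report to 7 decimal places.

0.0000083

N = 188451; Wₕ = Nₕ/N.
segment A: (102968/188451)²·0.31²/5981 = 0.0000047969
segment B: (85483/188451)²·0.56²/18325 = 0.0000035212
Sum = 0.0000083181 → 0.0000083.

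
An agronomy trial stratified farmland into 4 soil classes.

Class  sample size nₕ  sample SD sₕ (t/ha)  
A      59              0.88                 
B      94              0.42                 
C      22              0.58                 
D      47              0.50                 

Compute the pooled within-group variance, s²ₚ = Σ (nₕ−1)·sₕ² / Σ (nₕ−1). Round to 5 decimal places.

A: (59−1)·0.88² = 58·0.7744 = 44.9152
B: (94−1)·0.42² = 93·0.1764 = 16.4052
C: (22−1)·0.58² = 21·0.3364 = 7.0644
D: (47−1)·0.50² = 46·0.25 = 11.5
Numerator = 79.8848; denominator = Σ(nₕ−1) = 218.
s²ₚ = 79.8848/218 = 0.3664440... → 0.36644.

0.36644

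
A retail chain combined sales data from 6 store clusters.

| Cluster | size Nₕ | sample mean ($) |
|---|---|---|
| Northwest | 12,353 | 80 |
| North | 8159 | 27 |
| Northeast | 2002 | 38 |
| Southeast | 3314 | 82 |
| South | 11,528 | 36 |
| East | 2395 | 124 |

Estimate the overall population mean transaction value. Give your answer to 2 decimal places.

57.06

x̄_st = (Σ Nₕx̄ₕ) / (Σ Nₕ) = (12353·80 + 8159·27 + 2002·38 + 3314·82 + 11528·36 + 2395·124) / 39751
= 2268345 / 39751 = 57.0638... → 57.06.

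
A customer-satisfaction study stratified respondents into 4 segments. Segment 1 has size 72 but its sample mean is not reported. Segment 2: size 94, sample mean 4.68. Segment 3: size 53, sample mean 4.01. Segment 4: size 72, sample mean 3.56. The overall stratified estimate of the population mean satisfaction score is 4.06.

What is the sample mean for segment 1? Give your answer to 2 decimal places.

3.79

N = 72 + 94 + 53 + 72 = 291.
Overall total = μ·N = 4.06·291 = 1181.46.
Subtract the known strata: 94·4.68 + 53·4.01 + 72·3.56 = 908.77.
Remaining total for segment 1: 1181.46 − 908.77 = 272.69.
Divide by its size: 272.69 / 72 = 3.7874... → 3.79.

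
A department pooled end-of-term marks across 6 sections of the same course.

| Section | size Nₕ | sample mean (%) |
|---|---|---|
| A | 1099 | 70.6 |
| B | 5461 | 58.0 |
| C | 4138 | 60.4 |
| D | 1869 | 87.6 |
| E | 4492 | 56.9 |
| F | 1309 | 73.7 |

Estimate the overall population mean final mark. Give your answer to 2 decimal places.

63.16

x̄_st = (Σ Nₕx̄ₕ) / (Σ Nₕ) = (1099·70.6 + 5461·58.0 + 4138·60.4 + 1869·87.6 + 4492·56.9 + 1309·73.7) / 18368
= 1160055.1 / 18368 = 63.1563... → 63.16.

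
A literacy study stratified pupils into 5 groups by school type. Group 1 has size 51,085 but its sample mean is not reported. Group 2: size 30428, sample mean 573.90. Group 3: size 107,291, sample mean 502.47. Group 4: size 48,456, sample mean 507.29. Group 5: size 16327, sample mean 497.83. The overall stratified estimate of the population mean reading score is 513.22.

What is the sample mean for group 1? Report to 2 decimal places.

510.20

N = 51085 + 30428 + 107291 + 48456 + 16327 = 253587.
Overall total = μ·N = 513.22·253587 = 130145920.14.
Subtract the known strata: 30428·573.90 + 107291·502.47 + 48456·507.29 + 16327·497.83 = 104082452.62.
Remaining total for group 1: 130145920.14 − 104082452.62 = 26063467.52.
Divide by its size: 26063467.52 / 51085 = 510.1981... → 510.20.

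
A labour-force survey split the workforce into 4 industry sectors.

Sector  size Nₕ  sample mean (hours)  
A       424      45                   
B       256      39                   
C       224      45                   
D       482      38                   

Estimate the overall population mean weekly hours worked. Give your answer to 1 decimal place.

N = 424 + 256 + 224 + 482 = 1386.
Weight each subgroup mean by Nₕ/N and sum.
Σ Nₕx̄ₕ = 424·45 + 256·39 + 224·45 + 482·38 = 19080 + 9984 + 10080 + 18316 = 57460.
Divide by N: 57460 / 1386 = 41.457... → 41.5.

41.5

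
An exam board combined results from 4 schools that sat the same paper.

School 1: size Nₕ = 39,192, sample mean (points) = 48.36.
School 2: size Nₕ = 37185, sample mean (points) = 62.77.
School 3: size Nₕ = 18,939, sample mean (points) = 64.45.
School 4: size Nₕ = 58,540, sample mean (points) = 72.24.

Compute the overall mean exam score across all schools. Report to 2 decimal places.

N = 39192 + 37185 + 18939 + 58540 = 153856.
Weight each subgroup mean by Nₕ/N and sum.
Σ Nₕx̄ₕ = 39192·48.36 + 37185·62.77 + 18939·64.45 + 58540·72.24 = 1895325.12 + 2334102.45 + 1220618.55 + 4228929.6 = 9678975.72.
Divide by N: 9678975.72 / 153856 = 62.9093... → 62.91.

62.91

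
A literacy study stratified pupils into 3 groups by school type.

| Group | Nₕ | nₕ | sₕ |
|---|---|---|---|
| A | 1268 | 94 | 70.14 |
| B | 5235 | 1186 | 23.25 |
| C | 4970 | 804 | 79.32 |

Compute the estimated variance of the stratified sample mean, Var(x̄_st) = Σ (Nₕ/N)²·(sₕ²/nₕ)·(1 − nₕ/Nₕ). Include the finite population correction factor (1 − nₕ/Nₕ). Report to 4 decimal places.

N = 11473; Wₕ = Nₕ/N.
group A: (1268/11473)²·70.14²/94·(1 − 94/1268) = 0.5918846
group B: (5235/11473)²·23.25²/1186·(1 − 1186/5235) = 0.0733959
group C: (4970/11473)²·79.32²/804·(1 − 804/4970) = 1.2309234
Sum = 1.8962039 → 1.8962.

1.8962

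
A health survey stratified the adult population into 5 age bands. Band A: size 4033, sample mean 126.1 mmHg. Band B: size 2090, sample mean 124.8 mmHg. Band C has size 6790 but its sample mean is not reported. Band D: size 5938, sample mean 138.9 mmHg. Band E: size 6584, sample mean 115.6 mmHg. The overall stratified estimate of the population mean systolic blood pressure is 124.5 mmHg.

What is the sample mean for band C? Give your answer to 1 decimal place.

119.5

N = 4033 + 2090 + 6790 + 5938 + 6584 = 25435.
Overall total = μ·N = 124.5·25435 = 3166657.5.
Subtract the known strata: 4033·126.1 + 2090·124.8 + 5938·138.9 + 6584·115.6 = 2355291.9.
Remaining total for band C: 3166657.5 − 2355291.9 = 811365.6.
Divide by its size: 811365.6 / 6790 = 119.494... → 119.5.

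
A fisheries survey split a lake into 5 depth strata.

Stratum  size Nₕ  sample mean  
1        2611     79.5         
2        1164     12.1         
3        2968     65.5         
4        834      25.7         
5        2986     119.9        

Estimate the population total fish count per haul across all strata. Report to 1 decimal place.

1: 2611·79.5 = 207574.5
2: 1164·12.1 = 14084.4
3: 2968·65.5 = 194404
4: 834·25.7 = 21433.8
5: 2986·119.9 = 358021.4
τ̂ = Σ Nₕx̄ₕ = 795518.1.

795518.1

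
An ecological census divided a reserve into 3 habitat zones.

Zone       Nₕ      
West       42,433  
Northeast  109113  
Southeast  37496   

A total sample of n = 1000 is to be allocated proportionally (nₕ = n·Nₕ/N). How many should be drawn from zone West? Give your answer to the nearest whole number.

224

Share of zone West = 42433/189042 = 0.22446.
Allocate 1000 × 0.22446 = 224.463... → 224.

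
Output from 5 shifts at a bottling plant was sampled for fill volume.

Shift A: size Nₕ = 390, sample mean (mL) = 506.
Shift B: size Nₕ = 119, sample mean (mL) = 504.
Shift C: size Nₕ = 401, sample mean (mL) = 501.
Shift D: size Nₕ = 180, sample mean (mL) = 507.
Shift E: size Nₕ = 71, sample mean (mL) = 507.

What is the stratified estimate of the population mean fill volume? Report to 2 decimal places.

504.28

N = 390 + 119 + 401 + 180 + 71 = 1161.
Weight each subgroup mean by Nₕ/N and sum.
Σ Nₕx̄ₕ = 390·506 + 119·504 + 401·501 + 180·507 + 71·507 = 197340 + 59976 + 200901 + 91260 + 35997 = 585474.
Divide by N: 585474 / 1161 = 504.2842... → 504.28.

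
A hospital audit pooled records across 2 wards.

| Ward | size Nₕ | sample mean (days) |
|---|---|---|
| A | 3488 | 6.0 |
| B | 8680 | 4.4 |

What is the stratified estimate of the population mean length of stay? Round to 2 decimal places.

4.86

x̄_st = (Σ Nₕx̄ₕ) / (Σ Nₕ) = (3488·6.0 + 8680·4.4) / 12168
= 59120 / 12168 = 4.8586... → 4.86.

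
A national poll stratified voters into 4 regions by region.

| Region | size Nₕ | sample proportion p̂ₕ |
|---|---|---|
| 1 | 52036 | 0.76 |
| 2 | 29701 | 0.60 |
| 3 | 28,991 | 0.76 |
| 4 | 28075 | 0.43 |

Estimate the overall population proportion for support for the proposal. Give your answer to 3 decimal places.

Wₕ = Nₕ/N with N = 138803: 0.3749, 0.2140, 0.2089, 0.2023.
p̂_st = 0.3749·0.76 + 0.2140·0.60 + 0.2089·0.76 + 0.2023·0.43 ≈ 0.65902... → 0.659.

0.659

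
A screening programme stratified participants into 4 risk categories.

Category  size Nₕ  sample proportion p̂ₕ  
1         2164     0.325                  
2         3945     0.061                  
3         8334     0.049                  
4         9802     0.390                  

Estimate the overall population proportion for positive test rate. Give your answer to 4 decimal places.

N = 2164 + 3945 + 8334 + 9802 = 24245.
Overall proportion = Σ (Nₕ/N)·p̂ₕ.
Σ Nₕp̂ₕ = 703.3 + 240.645 + 408.366 + 3822.78 = 5175.091.
5175.091 / 24245 = 0.213450... → 0.2134.

0.2134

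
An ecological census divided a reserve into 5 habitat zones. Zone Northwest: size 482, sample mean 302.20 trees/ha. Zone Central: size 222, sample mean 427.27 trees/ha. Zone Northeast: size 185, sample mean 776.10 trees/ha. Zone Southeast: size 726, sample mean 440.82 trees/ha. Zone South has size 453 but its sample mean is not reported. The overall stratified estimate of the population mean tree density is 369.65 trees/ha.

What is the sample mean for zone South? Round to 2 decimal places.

N = 482 + 222 + 185 + 726 + 453 = 2068.
Overall total = μ·N = 369.65·2068 = 764436.2.
Subtract the known strata: 482·302.20 + 222·427.27 + 185·776.10 + 726·440.82 = 704128.16.
Remaining total for zone South: 764436.2 − 704128.16 = 60308.04.
Divide by its size: 60308.04 / 453 = 133.1303... → 133.13.

133.13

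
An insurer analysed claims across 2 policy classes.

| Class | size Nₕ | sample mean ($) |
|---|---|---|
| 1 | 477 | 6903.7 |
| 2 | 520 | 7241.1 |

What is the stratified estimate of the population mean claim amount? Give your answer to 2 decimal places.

7079.68

x̄_st = (Σ Nₕx̄ₕ) / (Σ Nₕ) = (477·6903.7 + 520·7241.1) / 997
= 7058436.9 / 997 = 7079.6759... → 7079.68.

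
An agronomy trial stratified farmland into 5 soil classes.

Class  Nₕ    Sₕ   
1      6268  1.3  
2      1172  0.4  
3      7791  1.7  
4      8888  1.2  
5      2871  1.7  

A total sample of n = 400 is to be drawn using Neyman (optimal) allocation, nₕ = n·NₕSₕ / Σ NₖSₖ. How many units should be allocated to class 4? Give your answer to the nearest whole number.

114

Σ NₕSₕ = 6268·1.3 + 1172·0.4 + 7791·1.7 + 8888·1.2 + 2871·1.7 = 37408.2.
Share for 4: 10665.6/37408.2 = 0.28511.
n_4 = 400 × 0.28511 = 114.046... → 114.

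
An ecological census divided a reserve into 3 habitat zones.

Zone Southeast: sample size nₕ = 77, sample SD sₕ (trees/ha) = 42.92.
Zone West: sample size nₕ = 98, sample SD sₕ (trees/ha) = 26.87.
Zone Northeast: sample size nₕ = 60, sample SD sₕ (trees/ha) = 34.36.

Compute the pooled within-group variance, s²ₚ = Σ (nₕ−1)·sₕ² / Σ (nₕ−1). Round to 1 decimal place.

Southeast: (77−1)·42.92² = 76·1842.1264 = 140001.6064
West: (98−1)·26.87² = 97·721.9969 = 70033.6993
Northeast: (60−1)·34.36² = 59·1180.6096 = 69655.9664
Numerator = 279691.2721; denominator = Σ(nₕ−1) = 232.
s²ₚ = 279691.2721/232 = 1205.566... → 1205.6.

1205.6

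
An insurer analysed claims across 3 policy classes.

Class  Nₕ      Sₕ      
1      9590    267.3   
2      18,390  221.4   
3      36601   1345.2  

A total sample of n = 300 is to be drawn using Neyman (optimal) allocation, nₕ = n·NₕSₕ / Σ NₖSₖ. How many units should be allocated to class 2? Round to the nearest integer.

Σ NₕSₕ = 9590·267.3 + 18390·221.4 + 36601·1345.2 = 55870618.2.
Share for 2: 4071546/55870618.2 = 0.07287.
n_2 = 300 × 0.07287 = 21.862... → 22.

22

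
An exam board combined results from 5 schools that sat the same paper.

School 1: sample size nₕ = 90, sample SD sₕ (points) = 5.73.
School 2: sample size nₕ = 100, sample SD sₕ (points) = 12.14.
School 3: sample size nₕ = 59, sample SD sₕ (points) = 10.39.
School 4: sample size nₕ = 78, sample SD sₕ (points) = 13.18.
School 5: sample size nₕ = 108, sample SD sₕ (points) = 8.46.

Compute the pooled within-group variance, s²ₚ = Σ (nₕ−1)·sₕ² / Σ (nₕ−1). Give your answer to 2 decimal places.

Degrees of freedom: 89 + 99 + 58 + 77 + 107 = 430.
Σ(nₕ−1)sₕ² = 89·32.8329 + 99·147.3796 + 58·107.9521 + 77·173.7124 + 107·71.5716 = 44807.9463.
s²ₚ = 44807.9463 / 430 = 104.2045... → 104.20.

104.20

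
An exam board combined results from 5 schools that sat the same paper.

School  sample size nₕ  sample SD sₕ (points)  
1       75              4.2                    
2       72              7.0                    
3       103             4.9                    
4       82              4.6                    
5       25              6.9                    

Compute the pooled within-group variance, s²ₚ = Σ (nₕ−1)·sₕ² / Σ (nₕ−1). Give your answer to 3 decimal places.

28.665

Degrees of freedom: 74 + 71 + 102 + 81 + 24 = 352.
Σ(nₕ−1)sₕ² = 74·17.64 + 71·49 + 102·24.01 + 81·21.16 + 24·47.61 = 10089.98.
s²ₚ = 10089.98 / 352 = 28.66472... → 28.665.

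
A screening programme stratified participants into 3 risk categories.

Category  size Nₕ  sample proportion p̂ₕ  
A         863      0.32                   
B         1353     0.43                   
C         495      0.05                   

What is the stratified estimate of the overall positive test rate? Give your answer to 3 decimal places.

0.326

N = 863 + 1353 + 495 = 2711.
Overall proportion = Σ (Nₕ/N)·p̂ₕ.
Σ Nₕp̂ₕ = 276.16 + 581.79 + 24.75 = 882.7.
882.7 / 2711 = 0.32560... → 0.326.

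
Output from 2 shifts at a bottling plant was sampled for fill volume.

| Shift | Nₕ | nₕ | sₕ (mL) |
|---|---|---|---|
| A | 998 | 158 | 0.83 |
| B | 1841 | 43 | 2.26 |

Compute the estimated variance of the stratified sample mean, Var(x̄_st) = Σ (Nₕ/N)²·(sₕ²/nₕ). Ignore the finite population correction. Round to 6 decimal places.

N = 2839; Wₕ = Nₕ/N.
shift A: (998/2839)²·0.83²/158 = 0.000538802
shift B: (1841/2839)²·2.26²/43 = 0.049948818
Sum = 0.050487620 → 0.050488.

0.050488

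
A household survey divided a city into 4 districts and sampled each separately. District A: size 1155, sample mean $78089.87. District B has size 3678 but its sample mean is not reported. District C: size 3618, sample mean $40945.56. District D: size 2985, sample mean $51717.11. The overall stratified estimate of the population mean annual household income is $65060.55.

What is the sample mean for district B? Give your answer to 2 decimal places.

Σ Nₕx̄ₕ = N·μ, so 3678·x̄_B = 11436·65060.55 − (1155·78089.87 + 3618·40945.56 + 2985·51717.11).
= 744032449.8 − 392710409.28 = 351322040.52.
x̄_B = 351322040.52 / 3678 = 95519.8588... → 95519.86.

95519.86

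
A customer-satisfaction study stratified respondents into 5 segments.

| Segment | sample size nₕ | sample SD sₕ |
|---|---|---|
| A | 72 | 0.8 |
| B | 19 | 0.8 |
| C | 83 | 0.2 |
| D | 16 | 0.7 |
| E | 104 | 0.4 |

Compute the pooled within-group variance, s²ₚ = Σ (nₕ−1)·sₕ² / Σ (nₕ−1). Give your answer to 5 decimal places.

0.29090

A: (72−1)·0.8² = 71·0.64 = 45.44
B: (19−1)·0.8² = 18·0.64 = 11.52
C: (83−1)·0.2² = 82·0.04 = 3.28
D: (16−1)·0.7² = 15·0.49 = 7.35
E: (104−1)·0.4² = 103·0.16 = 16.48
Numerator = 84.07; denominator = Σ(nₕ−1) = 289.
s²ₚ = 84.07/289 = 0.2908997... → 0.29090.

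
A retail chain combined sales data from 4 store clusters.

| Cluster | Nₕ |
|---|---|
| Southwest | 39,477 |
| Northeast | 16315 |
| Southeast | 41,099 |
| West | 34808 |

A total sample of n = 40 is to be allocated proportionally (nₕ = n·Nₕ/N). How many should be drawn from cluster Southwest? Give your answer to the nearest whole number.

12

Share of cluster Southwest = 39477/131699 = 0.29975.
Allocate 40 × 0.29975 = 11.990... → 12.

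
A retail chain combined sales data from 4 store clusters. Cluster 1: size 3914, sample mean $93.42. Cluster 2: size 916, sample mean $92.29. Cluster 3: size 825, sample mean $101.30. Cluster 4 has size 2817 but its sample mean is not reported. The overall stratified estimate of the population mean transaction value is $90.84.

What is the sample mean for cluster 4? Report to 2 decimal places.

N = 3914 + 916 + 825 + 2817 = 8472.
Overall total = μ·N = 90.84·8472 = 769596.48.
Subtract the known strata: 3914·93.42 + 916·92.29 + 825·101.30 = 533756.02.
Remaining total for cluster 4: 769596.48 − 533756.02 = 235840.46.
Divide by its size: 235840.46 / 2817 = 83.7204... → 83.72.

83.72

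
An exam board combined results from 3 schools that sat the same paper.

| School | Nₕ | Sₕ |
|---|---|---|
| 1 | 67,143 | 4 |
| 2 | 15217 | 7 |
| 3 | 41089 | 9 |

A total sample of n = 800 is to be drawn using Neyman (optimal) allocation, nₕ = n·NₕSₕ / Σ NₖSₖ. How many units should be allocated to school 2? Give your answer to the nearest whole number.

114

Σ NₕSₕ = 67143·4 + 15217·7 + 41089·9 = 744892.
Share for 2: 106519/744892 = 0.14300.
n_2 = 800 × 0.14300 = 114.399... → 114.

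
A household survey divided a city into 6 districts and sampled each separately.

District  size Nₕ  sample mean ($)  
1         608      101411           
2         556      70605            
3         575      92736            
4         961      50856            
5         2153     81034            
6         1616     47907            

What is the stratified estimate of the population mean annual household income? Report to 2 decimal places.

70334.52

N = 608 + 556 + 575 + 961 + 2153 + 1616 = 6469.
Weight each subgroup mean by Nₕ/N and sum.
Σ Nₕx̄ₕ = 608·101411 + 556·70605 + 575·92736 + 961·50856 + 2153·81034 + 1616·47907 = 61657888 + 39256380 + 53323200 + 48872616 + 174466202 + 77417712 = 454993998.
Divide by N: 454993998 / 6469 = 70334.5182... → 70334.52.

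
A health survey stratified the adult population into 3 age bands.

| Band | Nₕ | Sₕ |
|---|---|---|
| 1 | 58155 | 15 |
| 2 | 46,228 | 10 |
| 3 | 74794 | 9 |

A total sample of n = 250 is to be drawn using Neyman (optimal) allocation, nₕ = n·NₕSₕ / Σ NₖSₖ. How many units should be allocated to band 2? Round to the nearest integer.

Σ NₕSₕ = 58155·15 + 46228·10 + 74794·9 = 2007751.
Share for 2: 462280/2007751 = 0.23025.
n_2 = 250 × 0.23025 = 57.562... → 58.

58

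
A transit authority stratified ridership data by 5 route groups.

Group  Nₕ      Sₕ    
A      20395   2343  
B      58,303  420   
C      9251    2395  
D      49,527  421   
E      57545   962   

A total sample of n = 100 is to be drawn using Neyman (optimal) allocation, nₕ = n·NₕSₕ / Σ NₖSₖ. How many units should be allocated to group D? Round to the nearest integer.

Σ NₕSₕ = 20395·2343 + 58303·420 + 9251·2395 + 49527·421 + 57545·962 = 170638047.
Share for D: 20850867/170638047 = 0.12219.
n_D = 100 × 0.12219 = 12.219... → 12.

12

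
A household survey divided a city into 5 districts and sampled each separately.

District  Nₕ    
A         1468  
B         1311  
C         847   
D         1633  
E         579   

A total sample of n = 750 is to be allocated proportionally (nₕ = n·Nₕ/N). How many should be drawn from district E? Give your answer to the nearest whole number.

74

N = 1468 + 1311 + 847 + 1633 + 579 = 5838.
n_E = 750·579/5838 = 74.383... → 74.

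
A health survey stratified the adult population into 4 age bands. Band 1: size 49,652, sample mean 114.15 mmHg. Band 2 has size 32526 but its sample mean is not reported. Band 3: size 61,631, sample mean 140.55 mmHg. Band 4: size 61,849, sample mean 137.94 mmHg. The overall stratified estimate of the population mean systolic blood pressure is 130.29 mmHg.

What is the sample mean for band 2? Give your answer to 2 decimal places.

120.94

N = 49652 + 32526 + 61631 + 61849 = 205658.
Overall total = μ·N = 130.29·205658 = 26795180.82.
Subtract the known strata: 49652·114.15 + 61631·140.55 + 61849·137.94 = 22861463.91.
Remaining total for band 2: 26795180.82 − 22861463.91 = 3933716.91.
Divide by its size: 3933716.91 / 32526 = 120.9407... → 120.94.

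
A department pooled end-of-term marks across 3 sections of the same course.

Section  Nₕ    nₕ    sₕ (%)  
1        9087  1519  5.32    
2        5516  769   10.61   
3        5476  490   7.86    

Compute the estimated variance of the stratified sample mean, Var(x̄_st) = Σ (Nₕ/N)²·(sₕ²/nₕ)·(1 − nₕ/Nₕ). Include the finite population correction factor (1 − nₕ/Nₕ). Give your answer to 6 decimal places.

0.021224

N = 20079. Term for each stratum: Wₕ²sₕ²/nₕ·(1−nₕ/Nₕ).
Var(x̄_st) = 0.003178213 + 0.009507444 + 0.008538480 = 0.021224136 → 0.021224.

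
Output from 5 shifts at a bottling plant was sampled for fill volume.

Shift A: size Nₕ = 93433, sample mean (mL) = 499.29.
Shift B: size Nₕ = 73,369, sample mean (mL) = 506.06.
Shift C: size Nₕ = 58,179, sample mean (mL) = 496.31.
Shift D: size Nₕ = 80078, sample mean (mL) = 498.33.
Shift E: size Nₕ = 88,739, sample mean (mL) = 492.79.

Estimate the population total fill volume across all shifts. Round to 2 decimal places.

A: 93433·499.29 = 46650162.57
B: 73369·506.06 = 37129116.14
C: 58179·496.31 = 28874819.49
D: 80078·498.33 = 39905269.74
E: 88739·492.79 = 43729691.81
τ̂ = Σ Nₕx̄ₕ = 196289059.75.

196289059.75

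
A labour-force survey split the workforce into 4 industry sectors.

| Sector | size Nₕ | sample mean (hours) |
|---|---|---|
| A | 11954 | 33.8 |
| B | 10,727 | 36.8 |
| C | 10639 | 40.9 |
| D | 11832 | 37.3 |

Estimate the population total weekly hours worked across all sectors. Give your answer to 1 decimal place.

1675267.5

Population total = Σ Nₕ·x̄ₕ (each stratum's size times its mean).
11954·33.8 + 10727·36.8 + 10639·40.9 + 11832·37.3 = 404045.2 + 394753.6 + 435135.1 + 441333.6 = 1675267.5.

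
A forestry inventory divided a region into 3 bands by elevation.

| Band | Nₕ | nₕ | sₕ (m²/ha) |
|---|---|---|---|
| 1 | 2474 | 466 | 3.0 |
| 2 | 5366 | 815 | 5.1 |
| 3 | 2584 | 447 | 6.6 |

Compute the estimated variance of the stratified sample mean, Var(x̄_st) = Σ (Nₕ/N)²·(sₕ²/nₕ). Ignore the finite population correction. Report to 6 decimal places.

N = 10424; Wₕ = Nₕ/N.
band 1: (2474/10424)²·3.0²/466 = 0.001087895
band 2: (5366/10424)²·5.1²/815 = 0.008456979
band 3: (2584/10424)²·6.6²/447 = 0.005988204
Sum = 0.015533079 → 0.015533.

0.015533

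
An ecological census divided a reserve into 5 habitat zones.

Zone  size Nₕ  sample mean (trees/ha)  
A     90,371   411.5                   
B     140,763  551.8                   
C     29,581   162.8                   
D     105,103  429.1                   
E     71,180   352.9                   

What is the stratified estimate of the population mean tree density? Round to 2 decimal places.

434.55

N = 436998; weights Wₕ = Nₕ/N = (0.2068, 0.3221, 0.0677, 0.2405, 0.1629).
x̄_st = Σ Wₕ·x̄ₕ = 0.2068·411.5 + 0.3221·551.8 + 0.0677·162.8 + 0.2405·429.1 + 0.1629·352.9 ≈ 434.5457...
→ 434.55.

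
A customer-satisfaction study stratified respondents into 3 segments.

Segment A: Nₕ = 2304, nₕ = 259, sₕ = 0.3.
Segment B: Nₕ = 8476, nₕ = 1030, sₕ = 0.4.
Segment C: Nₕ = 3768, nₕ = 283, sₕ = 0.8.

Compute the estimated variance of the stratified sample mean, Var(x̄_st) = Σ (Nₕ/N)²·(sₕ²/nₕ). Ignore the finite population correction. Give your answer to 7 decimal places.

N = 14548; Wₕ = Nₕ/N.
segment A: (2304/14548)²·0.3²/259 = 0.0000087157
segment B: (8476/14548)²·0.4²/1030 = 0.0000527300
segment C: (3768/14548)²·0.8²/283 = 0.0001517081
Sum = 0.0002131538 → 0.0002132.

0.0002132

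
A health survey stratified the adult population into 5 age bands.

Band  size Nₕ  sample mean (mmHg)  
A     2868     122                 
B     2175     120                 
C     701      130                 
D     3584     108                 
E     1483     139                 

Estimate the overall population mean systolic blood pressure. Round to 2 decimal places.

x̄_st = (Σ Nₕx̄ₕ) / (Σ Nₕ) = (2868·122 + 2175·120 + 701·130 + 3584·108 + 1483·139) / 10811
= 1295235 / 10811 = 119.8071... → 119.81.

119.81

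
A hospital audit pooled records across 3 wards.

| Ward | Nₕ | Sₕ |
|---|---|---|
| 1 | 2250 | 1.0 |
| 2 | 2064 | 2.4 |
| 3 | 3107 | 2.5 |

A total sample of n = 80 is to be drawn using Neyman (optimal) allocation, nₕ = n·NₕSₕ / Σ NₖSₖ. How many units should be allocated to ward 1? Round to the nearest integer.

12

1: NₕSₕ = 2250·1.0 = 2250
2: NₕSₕ = 2064·2.4 = 4953.6
3: NₕSₕ = 3107·2.5 = 7767.5
Σ NₕSₕ = 14971.1.
n_1 = 80·2250/14971.1 = 12.023... → 12.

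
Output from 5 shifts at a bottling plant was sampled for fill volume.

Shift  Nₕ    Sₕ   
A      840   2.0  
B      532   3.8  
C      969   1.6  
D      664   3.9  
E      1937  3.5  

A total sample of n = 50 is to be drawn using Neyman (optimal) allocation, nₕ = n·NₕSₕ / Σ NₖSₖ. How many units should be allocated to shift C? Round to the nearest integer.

5

A: NₕSₕ = 840·2.0 = 1680
B: NₕSₕ = 532·3.8 = 2021.6
C: NₕSₕ = 969·1.6 = 1550.4
D: NₕSₕ = 664·3.9 = 2589.6
E: NₕSₕ = 1937·3.5 = 6779.5
Σ NₕSₕ = 14621.1.
n_C = 50·1550.4/14621.1 = 5.302... → 5.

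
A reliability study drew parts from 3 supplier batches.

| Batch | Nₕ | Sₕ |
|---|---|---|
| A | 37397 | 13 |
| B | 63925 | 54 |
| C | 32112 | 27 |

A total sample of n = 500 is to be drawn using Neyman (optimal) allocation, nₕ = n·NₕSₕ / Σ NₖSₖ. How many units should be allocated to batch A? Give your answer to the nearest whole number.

A: NₕSₕ = 37397·13 = 486161
B: NₕSₕ = 63925·54 = 3451950
C: NₕSₕ = 32112·27 = 867024
Σ NₕSₕ = 4805135.
n_A = 500·486161/4805135 = 50.588... → 51.

51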